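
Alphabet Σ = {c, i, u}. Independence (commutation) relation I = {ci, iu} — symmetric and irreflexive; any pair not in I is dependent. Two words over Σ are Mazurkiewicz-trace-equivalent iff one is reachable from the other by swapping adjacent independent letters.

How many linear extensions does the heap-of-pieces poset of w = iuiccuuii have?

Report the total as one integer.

126

drop 0:i onto floor
drop 1:u onto floor
drop 2:i onto {0:i}
drop 3:c onto {1:u}
drop 4:c onto {3:c}
drop 5:u onto {4:c}
drop 6:u onto {5:u}
drop 7:i onto {2:i}
drop 8:i onto {7:i}
ground layer = {0:i, 1:u}
drop-orders for the pieces not yet dropped (sum over which currently-grounded one goes next):
  1 to go: {6} 1  {8} 1
  2 to go: {5,6} 1  {6,8} 2  {7,8} 1
  3 to go: {2,7,8} 1  {4,5,6} 1  {5,6,8} 3  {6,7,8} 3
  4 to go: {0,2,7,8} 1  {2,6,7,8} 4  {3,4,5,6} 1  {4,5,6,8} 4  {5,6,7,8} 6
  5 to go: {0,2,6,7,8} 5  {1,3,4,5,6} 1  {2,5,6,7,8} 10  {3,4,5,6,8} 5  {4,5,6,7,8} 10
  6 to go: {0,2,5,6,7,8} 15  {1,3,4,5,6,8} 6  {2,4,5,6,7,8} 20  {3,4,5,6,7,8} 15
  7 to go: {0,2,4,5,6,7,8} 35  {1,3,4,5,6,7,8} 21  {2,3,4,5,6,7,8} 35
  if 0:i drops first: 56 orders
  if 1:u drops first: 70 orders
heap linearizations: 126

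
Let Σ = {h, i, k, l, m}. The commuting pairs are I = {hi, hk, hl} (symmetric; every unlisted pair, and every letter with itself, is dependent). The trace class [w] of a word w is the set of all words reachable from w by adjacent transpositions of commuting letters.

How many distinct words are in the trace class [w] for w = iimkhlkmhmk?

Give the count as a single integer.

piece 0:i — minimal
piece 1:i rests on {0:i}
piece 2:m rests on {1:i}
piece 3:k rests on {2:m}
piece 4:h rests on {2:m}
piece 5:l rests on {3:k}
piece 6:k rests on {5:l}
piece 7:m rests on {4:h, 6:k}
piece 8:h rests on {7:m}
piece 9:m rests on {8:h}
piece 10:k rests on {9:m}
minimal pieces: {0:i}
ways to finish when only these pieces remain (= sum over removing one remaining piece with nothing left below it):
  1 left: {10}→1
  2 left: {9,10}→1
  3 left: {8,9,10}→1
  4 left: {7,8,9,10}→1
  5 left: {4,7,8,9,10}→1  {6,7,8,9,10}→1
  6 left: {4,6,7,8,9,10}→2  {5,6,7,8,9,10}→1
  7 left: {3,5,6,7,8,9,10}→1  {4,5,6,7,8,9,10}→3
  8 left: {3,4,5,6,7,8,9,10}→4
  9 left: {2,3,4,5,6,7,8,9,10}→4
  placing 0:i first → 4 extensions

4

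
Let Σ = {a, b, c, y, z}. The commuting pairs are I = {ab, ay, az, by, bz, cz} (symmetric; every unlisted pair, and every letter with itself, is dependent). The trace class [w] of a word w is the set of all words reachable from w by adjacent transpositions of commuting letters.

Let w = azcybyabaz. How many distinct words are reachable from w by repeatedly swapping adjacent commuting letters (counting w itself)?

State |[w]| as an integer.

840

0(a) covers ∅
1(z) covers ∅
2(c) covers 0:a
3(y) covers 1:z, 2:c
4(b) covers 2:c
5(y) covers 3:y
6(a) covers 2:c
7(b) covers 4:b
8(a) covers 6:a
9(z) covers 5:y
floor of heap: 0:a, 1:z
completions by unplaced set U, small U first (add the entries for U minus each lowest piece of U):
  |U|=1: {7}:1  {8}:1  {9}:1
  |U|=2: {4,7}:1  {5,9}:1  {6,8}:1  {7,8}:2  {7,9}:2  {8,9}:2
  |U|=3: {3,5,9}:1  {4,7,8}:3  {4,7,9}:3  {5,7,9}:3  {5,8,9}:3  {6,7,8}:3  {6,8,9}:3  {7,8,9}:6
  |U|=4: {1,3,5,9}:1  {3,5,7,9}:4  {3,5,8,9}:4  {4,5,7,9}:6  {4,6,7,8}:6  {4,7,8,9}:12  {5,6,8,9}:6  {5,7,8,9}:12  {6,7,8,9}:12
  |U|=5: {1,3,5,7,9}:5  {1,3,5,8,9}:5  {3,4,5,7,9}:10  {3,5,6,8,9}:10  {3,5,7,8,9}:20  {4,5,7,8,9}:30  {4,6,7,8,9}:30  {5,6,7,8,9}:30
  |U|=6: {1,3,4,5,7,9}:15  {1,3,5,6,8,9}:15  {1,3,5,7,8,9}:30  {3,4,5,7,8,9}:60  {3,5,6,7,8,9}:60  {4,5,6,7,8,9}:90
  |U|=7: {1,3,4,5,7,8,9}:105  {1,3,5,6,7,8,9}:105  {3,4,5,6,7,8,9}:210
  |U|=8: {1,3,4,5,6,7,8,9}:420  {2,3,4,5,6,7,8,9}:210
  start at 0(a): 630
  start at 1(z): 210
sum over floor = 840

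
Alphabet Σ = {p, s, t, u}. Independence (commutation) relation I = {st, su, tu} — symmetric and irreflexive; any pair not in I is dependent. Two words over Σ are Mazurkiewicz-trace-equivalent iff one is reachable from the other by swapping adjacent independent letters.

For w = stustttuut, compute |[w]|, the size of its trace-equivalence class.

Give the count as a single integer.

2520

#0=s has no predecessor
#1=t has no predecessor
#2=u has no predecessor
#3=s depends on [0:s]
#4=t depends on [1:t]
#5=t depends on [4:t]
#6=t depends on [5:t]
#7=u depends on [2:u]
#8=u depends on [7:u]
#9=t depends on [6:t]
sources: [0:s, 1:t, 2:u]
N(rest) = Σ N(rest − s) over sources s of rest; N(one piece) = 1:
  size 1 → [3]=1  [8]=1  [9]=1
  size 2 → [0,3]=1  [3,8]=2  [3,9]=2  [6,9]=1  [7,8]=1  [8,9]=2
  size 3 → [0,3,8]=3  [0,3,9]=3  [2,7,8]=1  [3,6,9]=3  [3,7,8]=3  [3,8,9]=6  [5,6,9]=1  [6,8,9]=3  [7,8,9]=3
  size 4 → [0,3,6,9]=6  [0,3,7,8]=6  [0,3,8,9]=12  [2,3,7,8]=4  [2,7,8,9]=4  [3,5,6,9]=4  [3,6,8,9]=12  [3,7,8,9]=12  [4,5,6,9]=1  [5,6,8,9]=4  [6,7,8,9]=6
  size 5 → [0,2,3,7,8]=10  [0,3,5,6,9]=10  [0,3,6,8,9]=30  [0,3,7,8,9]=30  [1,4,5,6,9]=1  [2,3,7,8,9]=20  [2,6,7,8,9]=10  [3,4,5,6,9]=5  [3,5,6,8,9]=20  [3,6,7,8,9]=30  [4,5,6,8,9]=5  [5,6,7,8,9]=10
  size 6 → [0,2,3,7,8,9]=60  [0,3,4,5,6,9]=15  [0,3,5,6,8,9]=60  [0,3,6,7,8,9]=90  [1,3,4,5,6,9]=6  [1,4,5,6,8,9]=6  [2,3,6,7,8,9]=60  [2,5,6,7,8,9]=20  [3,4,5,6,8,9]=30  [3,5,6,7,8,9]=60  [4,5,6,7,8,9]=15
  size 7 → [0,1,3,4,5,6,9]=21  [0,2,3,6,7,8,9]=210  [0,3,4,5,6,8,9]=105  [0,3,5,6,7,8,9]=210  [1,3,4,5,6,8,9]=42  [1,4,5,6,7,8,9]=21  [2,3,5,6,7,8,9]=140  [2,4,5,6,7,8,9]=35  [3,4,5,6,7,8,9]=105
  size 8 → [0,1,3,4,5,6,8,9]=168  [0,2,3,5,6,7,8,9]=560  [0,3,4,5,6,7,8,9]=420  [1,2,4,5,6,7,8,9]=56  [1,3,4,5,6,7,8,9]=168  [2,3,4,5,6,7,8,9]=280
  first=0(s) contributes 504
  first=1(t) contributes 1260
  first=2(u) contributes 756
|[w]| = 2520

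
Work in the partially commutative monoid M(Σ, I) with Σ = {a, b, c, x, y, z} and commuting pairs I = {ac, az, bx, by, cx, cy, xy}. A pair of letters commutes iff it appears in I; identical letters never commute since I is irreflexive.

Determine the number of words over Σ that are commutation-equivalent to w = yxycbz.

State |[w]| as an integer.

30

drop 0:y onto floor
drop 1:x onto floor
drop 2:y onto {0:y}
drop 3:c onto floor
drop 4:b onto {3:c}
drop 5:z onto {1:x, 2:y, 4:b}
ground layer = {0:y, 1:x, 3:c}
drop-orders for the pieces not yet dropped (sum over which currently-grounded one goes next):
  1 to go: {5} 1
  2 to go: {1,5} 1  {2,5} 1  {4,5} 1
  3 to go: {0,2,5} 1  {1,2,5} 2  {1,4,5} 2  {2,4,5} 2  {3,4,5} 1
  4 to go: {0,1,2,5} 3  {0,2,4,5} 3  {1,2,4,5} 6  {1,3,4,5} 3  {2,3,4,5} 3
  if 0:y drops first: 12 orders
  if 1:x drops first: 6 orders
  if 3:c drops first: 12 orders
heap linearizations: 30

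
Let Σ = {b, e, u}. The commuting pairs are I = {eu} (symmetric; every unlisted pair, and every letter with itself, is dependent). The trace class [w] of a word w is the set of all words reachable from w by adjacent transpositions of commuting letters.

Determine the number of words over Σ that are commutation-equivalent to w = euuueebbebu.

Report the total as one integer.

#0=e has no predecessor
#1=u has no predecessor
#2=u depends on [1:u]
#3=u depends on [2:u]
#4=e depends on [0:e]
#5=e depends on [4:e]
#6=b depends on [3:u, 5:e]
#7=b depends on [6:b]
#8=e depends on [7:b]
#9=b depends on [8:e]
#10=u depends on [9:b]
sources: [0:e, 1:u]
N(rest) = Σ N(rest − s) over sources s of rest; N(one piece) = 1:
  size 1 → [10]=1
  size 2 → [9,10]=1
  size 3 → [8,9,10]=1
  size 4 → [7,8,9,10]=1
  size 5 → [6,7,8,9,10]=1
  size 6 → [3,6,7,8,9,10]=1  [5,6,7,8,9,10]=1
  size 7 → [2,3,6,7,8,9,10]=1  [3,5,6,7,8,9,10]=2  [4,5,6,7,8,9,10]=1
  size 8 → [0,4,5,6,7,8,9,10]=1  [1,2,3,6,7,8,9,10]=1  [2,3,5,6,7,8,9,10]=3  [3,4,5,6,7,8,9,10]=3
  size 9 → [0,3,4,5,6,7,8,9,10]=4  [1,2,3,5,6,7,8,9,10]=4  [2,3,4,5,6,7,8,9,10]=6
  first=0(e) contributes 10
  first=1(u) contributes 10
|[w]| = 20

20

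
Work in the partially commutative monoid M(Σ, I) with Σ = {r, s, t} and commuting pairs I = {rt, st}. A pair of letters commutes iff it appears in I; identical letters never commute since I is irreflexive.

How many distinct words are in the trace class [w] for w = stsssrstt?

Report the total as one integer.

piece 0:s — minimal
piece 1:t — minimal
piece 2:s rests on {0:s}
piece 3:s rests on {2:s}
piece 4:s rests on {3:s}
piece 5:r rests on {4:s}
piece 6:s rests on {5:r}
piece 7:t rests on {1:t}
piece 8:t rests on {7:t}
minimal pieces: {0:s, 1:t}
ways to finish when only these pieces remain (= sum over removing one remaining piece with nothing left below it):
  1 left: {6}→1  {8}→1
  2 left: {5,6}→1  {6,8}→2  {7,8}→1
  3 left: {1,7,8}→1  {4,5,6}→1  {5,6,8}→3  {6,7,8}→3
  4 left: {1,6,7,8}→4  {3,4,5,6}→1  {4,5,6,8}→4  {5,6,7,8}→6
  5 left: {1,5,6,7,8}→10  {2,3,4,5,6}→1  {3,4,5,6,8}→5  {4,5,6,7,8}→10
  6 left: {0,2,3,4,5,6}→1  {1,4,5,6,7,8}→20  {2,3,4,5,6,8}→6  {3,4,5,6,7,8}→15
  7 left: {0,2,3,4,5,6,8}→7  {1,3,4,5,6,7,8}→35  {2,3,4,5,6,7,8}→21
  placing 0:s first → 56 extensions
  placing 1:t first → 28 extensions
total linear extensions = 84

84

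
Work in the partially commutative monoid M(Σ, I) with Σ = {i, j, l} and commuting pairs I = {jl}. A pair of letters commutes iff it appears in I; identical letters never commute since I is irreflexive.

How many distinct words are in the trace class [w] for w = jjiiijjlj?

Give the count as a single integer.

piece 0:j — minimal
piece 1:j rests on {0:j}
piece 2:i rests on {1:j}
piece 3:i rests on {2:i}
piece 4:i rests on {3:i}
piece 5:j rests on {4:i}
piece 6:j rests on {5:j}
piece 7:l rests on {4:i}
piece 8:j rests on {6:j}
minimal pieces: {0:j}
ways to finish when only these pieces remain (= sum over removing one remaining piece with nothing left below it):
  1 left: {7}→1  {8}→1
  2 left: {6,8}→1  {7,8}→2
  3 left: {5,6,8}→1  {6,7,8}→3
  4 left: {5,6,7,8}→4
  5 left: {4,5,6,7,8}→4
  6 left: {3,4,5,6,7,8}→4
  7 left: {2,3,4,5,6,7,8}→4
  placing 0:j first → 4 extensions

4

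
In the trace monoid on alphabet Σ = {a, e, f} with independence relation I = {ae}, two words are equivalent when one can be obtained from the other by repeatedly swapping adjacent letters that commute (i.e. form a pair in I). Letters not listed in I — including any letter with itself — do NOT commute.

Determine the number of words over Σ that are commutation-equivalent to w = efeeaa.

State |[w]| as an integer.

6

0(e) covers ∅
1(f) covers 0:e
2(e) covers 1:f
3(e) covers 2:e
4(a) covers 1:f
5(a) covers 4:a
floor of heap: 0:e
completions by unplaced set U, small U first (add the entries for U minus each lowest piece of U):
  |U|=1: {3}:1  {5}:1
  |U|=2: {2,3}:1  {3,5}:2  {4,5}:1
  |U|=3: {2,3,5}:3  {3,4,5}:3
  |U|=4: {2,3,4,5}:6
  start at 0(e): 6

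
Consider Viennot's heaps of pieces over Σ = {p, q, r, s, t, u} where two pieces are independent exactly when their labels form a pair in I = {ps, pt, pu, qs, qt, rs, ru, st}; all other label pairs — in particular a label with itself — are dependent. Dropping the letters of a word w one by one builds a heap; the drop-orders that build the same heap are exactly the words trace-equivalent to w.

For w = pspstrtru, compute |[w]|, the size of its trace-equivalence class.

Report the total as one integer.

147

#0=p has no predecessor
#1=s has no predecessor
#2=p depends on [0:p]
#3=s depends on [1:s]
#4=t has no predecessor
#5=r depends on [2:p, 4:t]
#6=t depends on [5:r]
#7=r depends on [6:t]
#8=u depends on [3:s, 6:t]
sources: [0:p, 1:s, 4:t]
N(rest) = Σ N(rest − s) over sources s of rest; N(one piece) = 1:
  size 1 → [7]=1  [8]=1
  size 2 → [3,8]=1  [7,8]=2
  size 3 → [1,3,8]=1  [3,7,8]=3  [6,7,8]=2
  size 4 → [1,3,7,8]=4  [3,6,7,8]=5  [5,6,7,8]=2
  size 5 → [1,3,6,7,8]=9  [2,5,6,7,8]=2  [3,5,6,7,8]=7  [4,5,6,7,8]=2
  size 6 → [0,2,5,6,7,8]=2  [1,3,5,6,7,8]=16  [2,3,5,6,7,8]=9  [2,4,5,6,7,8]=4  [3,4,5,6,7,8]=9
  size 7 → [0,2,3,5,6,7,8]=11  [0,2,4,5,6,7,8]=6  [1,2,3,5,6,7,8]=25  [1,3,4,5,6,7,8]=25  [2,3,4,5,6,7,8]=22
  first=0(p) contributes 72
  first=1(s) contributes 39
  first=4(t) contributes 36
|[w]| = 147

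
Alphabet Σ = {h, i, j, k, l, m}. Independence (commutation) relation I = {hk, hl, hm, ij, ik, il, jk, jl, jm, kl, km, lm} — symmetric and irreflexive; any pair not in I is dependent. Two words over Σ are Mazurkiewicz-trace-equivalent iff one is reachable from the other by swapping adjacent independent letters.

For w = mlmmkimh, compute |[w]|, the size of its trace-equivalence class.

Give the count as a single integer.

piece 0:m — minimal
piece 1:l — minimal
piece 2:m rests on {0:m}
piece 3:m rests on {2:m}
piece 4:k — minimal
piece 5:i rests on {3:m}
piece 6:m rests on {5:i}
piece 7:h rests on {5:i}
minimal pieces: {0:m, 1:l, 4:k}
ways to finish when only these pieces remain (= sum over removing one remaining piece with nothing left below it):
  1 left: {1}→1  {4}→1  {6}→1  {7}→1
  2 left: {1,4}→2  {1,6}→2  {1,7}→2  {4,6}→2  {4,7}→2  {6,7}→2
  3 left: {1,4,6}→6  {1,4,7}→6  {1,6,7}→6  {4,6,7}→6  {5,6,7}→2
  4 left: {1,4,6,7}→24  {1,5,6,7}→8  {3,5,6,7}→2  {4,5,6,7}→8
  5 left: {1,3,5,6,7}→10  {1,4,5,6,7}→40  {2,3,5,6,7}→2  {3,4,5,6,7}→10
  6 left: {0,2,3,5,6,7}→2  {1,2,3,5,6,7}→12  {1,3,4,5,6,7}→60  {2,3,4,5,6,7}→12
  placing 0:m first → 84 extensions
  placing 1:l first → 14 extensions
  placing 4:k first → 14 extensions
total linear extensions = 112

112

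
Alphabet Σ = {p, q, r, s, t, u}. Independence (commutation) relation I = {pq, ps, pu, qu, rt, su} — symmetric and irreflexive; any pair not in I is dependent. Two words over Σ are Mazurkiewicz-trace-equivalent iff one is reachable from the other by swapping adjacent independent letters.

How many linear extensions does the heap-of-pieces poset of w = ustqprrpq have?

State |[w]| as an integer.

#0=u has no predecessor
#1=s has no predecessor
#2=t depends on [0:u, 1:s]
#3=q depends on [2:t]
#4=p depends on [2:t]
#5=r depends on [3:q, 4:p]
#6=r depends on [5:r]
#7=p depends on [6:r]
#8=q depends on [6:r]
sources: [0:u, 1:s]
N(rest) = Σ N(rest − s) over sources s of rest; N(one piece) = 1:
  size 1 → [7]=1  [8]=1
  size 2 → [7,8]=2
  size 3 → [6,7,8]=2
  size 4 → [5,6,7,8]=2
  size 5 → [3,5,6,7,8]=2  [4,5,6,7,8]=2
  size 6 → [3,4,5,6,7,8]=4
  size 7 → [2,3,4,5,6,7,8]=4
  first=0(u) contributes 4
  first=1(s) contributes 4
|[w]| = 8

8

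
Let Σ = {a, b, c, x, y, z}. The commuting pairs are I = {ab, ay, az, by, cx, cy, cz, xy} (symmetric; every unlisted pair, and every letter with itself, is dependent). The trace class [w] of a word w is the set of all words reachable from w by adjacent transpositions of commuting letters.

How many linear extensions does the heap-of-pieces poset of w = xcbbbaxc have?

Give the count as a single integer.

16

#0=x has no predecessor
#1=c has no predecessor
#2=b depends on [0:x, 1:c]
#3=b depends on [2:b]
#4=b depends on [3:b]
#5=a depends on [0:x, 1:c]
#6=x depends on [4:b, 5:a]
#7=c depends on [4:b, 5:a]
sources: [0:x, 1:c]
N(rest) = Σ N(rest − s) over sources s of rest; N(one piece) = 1:
  size 1 → [6]=1  [7]=1
  size 2 → [6,7]=2
  size 3 → [4,6,7]=2  [5,6,7]=2
  size 4 → [3,4,6,7]=2  [4,5,6,7]=4
  size 5 → [2,3,4,6,7]=2  [3,4,5,6,7]=6
  size 6 → [2,3,4,5,6,7]=8
  first=0(x) contributes 8
  first=1(c) contributes 8
|[w]| = 16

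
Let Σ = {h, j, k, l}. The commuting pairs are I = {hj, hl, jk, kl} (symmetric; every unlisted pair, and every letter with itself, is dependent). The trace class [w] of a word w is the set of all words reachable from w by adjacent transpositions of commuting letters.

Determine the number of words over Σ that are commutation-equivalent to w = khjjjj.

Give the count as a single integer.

0(k) covers ∅
1(h) covers 0:k
2(j) covers ∅
3(j) covers 2:j
4(j) covers 3:j
5(j) covers 4:j
floor of heap: 0:k, 2:j
completions by unplaced set U, small U first (add the entries for U minus each lowest piece of U):
  |U|=1: {1}:1  {5}:1
  |U|=2: {0,1}:1  {1,5}:2  {4,5}:1
  |U|=3: {0,1,5}:3  {1,4,5}:3  {3,4,5}:1
  |U|=4: {0,1,4,5}:6  {1,3,4,5}:4  {2,3,4,5}:1
  start at 0(k): 5
  start at 2(j): 10
sum over floor = 15

15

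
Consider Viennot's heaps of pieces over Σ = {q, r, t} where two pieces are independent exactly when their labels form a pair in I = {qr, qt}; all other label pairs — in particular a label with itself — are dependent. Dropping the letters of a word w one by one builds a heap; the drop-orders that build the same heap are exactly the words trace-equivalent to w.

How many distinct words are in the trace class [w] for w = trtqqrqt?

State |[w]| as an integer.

#0=t has no predecessor
#1=r depends on [0:t]
#2=t depends on [1:r]
#3=q has no predecessor
#4=q depends on [3:q]
#5=r depends on [2:t]
#6=q depends on [4:q]
#7=t depends on [5:r]
sources: [0:t, 3:q]
N(rest) = Σ N(rest − s) over sources s of rest; N(one piece) = 1:
  size 1 → [6]=1  [7]=1
  size 2 → [4,6]=1  [5,7]=1  [6,7]=2
  size 3 → [2,5,7]=1  [3,4,6]=1  [4,6,7]=3  [5,6,7]=3
  size 4 → [1,2,5,7]=1  [2,5,6,7]=4  [3,4,6,7]=4  [4,5,6,7]=6
  size 5 → [0,1,2,5,7]=1  [1,2,5,6,7]=5  [2,4,5,6,7]=10  [3,4,5,6,7]=10
  size 6 → [0,1,2,5,6,7]=6  [1,2,4,5,6,7]=15  [2,3,4,5,6,7]=20
  first=0(t) contributes 35
  first=3(q) contributes 21
|[w]| = 56

56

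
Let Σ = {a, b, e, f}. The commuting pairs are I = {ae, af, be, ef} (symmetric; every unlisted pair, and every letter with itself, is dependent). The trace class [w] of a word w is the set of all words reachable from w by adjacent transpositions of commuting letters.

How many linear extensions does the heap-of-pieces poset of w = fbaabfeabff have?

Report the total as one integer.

0(f) covers ∅
1(b) covers 0:f
2(a) covers 1:b
3(a) covers 2:a
4(b) covers 3:a
5(f) covers 4:b
6(e) covers ∅
7(a) covers 4:b
8(b) covers 5:f, 7:a
9(f) covers 8:b
10(f) covers 9:f
floor of heap: 0:f, 6:e
completions by unplaced set U, small U first (add the entries for U minus each lowest piece of U):
  |U|=1: {6}:1  {10}:1
  |U|=2: {6,10}:2  {9,10}:1
  |U|=3: {6,9,10}:3  {8,9,10}:1
  |U|=4: {5,8,9,10}:1  {6,8,9,10}:4  {7,8,9,10}:1
  |U|=5: {5,6,8,9,10}:5  {5,7,8,9,10}:2  {6,7,8,9,10}:5
  |U|=6: {4,5,7,8,9,10}:2  {5,6,7,8,9,10}:12
  |U|=7: {3,4,5,7,8,9,10}:2  {4,5,6,7,8,9,10}:14
  |U|=8: {2,3,4,5,7,8,9,10}:2  {3,4,5,6,7,8,9,10}:16
  |U|=9: {1,2,3,4,5,7,8,9,10}:2  {2,3,4,5,6,7,8,9,10}:18
  start at 0(f): 20
  start at 6(e): 2
sum over floor = 22

22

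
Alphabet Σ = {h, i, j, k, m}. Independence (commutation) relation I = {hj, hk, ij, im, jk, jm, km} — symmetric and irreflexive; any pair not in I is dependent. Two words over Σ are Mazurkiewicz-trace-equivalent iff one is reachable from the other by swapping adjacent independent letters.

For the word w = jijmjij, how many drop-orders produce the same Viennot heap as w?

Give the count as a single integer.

105

#0=j has no predecessor
#1=i has no predecessor
#2=j depends on [0:j]
#3=m has no predecessor
#4=j depends on [2:j]
#5=i depends on [1:i]
#6=j depends on [4:j]
sources: [0:j, 1:i, 3:m]
N(rest) = Σ N(rest − s) over sources s of rest; N(one piece) = 1:
  size 1 → [3]=1  [5]=1  [6]=1
  size 2 → [1,5]=1  [3,5]=2  [3,6]=2  [4,6]=1  [5,6]=2
  size 3 → [1,3,5]=3  [1,5,6]=3  [2,4,6]=1  [3,4,6]=3  [3,5,6]=6  [4,5,6]=3
  size 4 → [0,2,4,6]=1  [1,3,5,6]=12  [1,4,5,6]=6  [2,3,4,6]=4  [2,4,5,6]=4  [3,4,5,6]=12
  size 5 → [0,2,3,4,6]=5  [0,2,4,5,6]=5  [1,2,4,5,6]=10  [1,3,4,5,6]=30  [2,3,4,5,6]=20
  first=0(j) contributes 60
  first=1(i) contributes 30
  first=3(m) contributes 15
|[w]| = 105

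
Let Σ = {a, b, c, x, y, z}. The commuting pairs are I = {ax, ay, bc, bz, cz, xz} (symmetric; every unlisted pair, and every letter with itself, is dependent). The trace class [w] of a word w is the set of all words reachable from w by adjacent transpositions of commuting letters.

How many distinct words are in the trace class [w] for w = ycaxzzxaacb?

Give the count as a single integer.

42

0(y) covers ∅
1(c) covers 0:y
2(a) covers 1:c
3(x) covers 1:c
4(z) covers 2:a
5(z) covers 4:z
6(x) covers 3:x
7(a) covers 5:z
8(a) covers 7:a
9(c) covers 6:x, 8:a
10(b) covers 6:x, 8:a
floor of heap: 0:y
completions by unplaced set U, small U first (add the entries for U minus each lowest piece of U):
  |U|=1: {9}:1  {10}:1
  |U|=2: {9,10}:2
  |U|=3: {6,9,10}:2  {8,9,10}:2
  |U|=4: {3,6,9,10}:2  {6,8,9,10}:4  {7,8,9,10}:2
  |U|=5: {3,6,8,9,10}:6  {5,7,8,9,10}:2  {6,7,8,9,10}:6
  |U|=6: {3,6,7,8,9,10}:12  {4,5,7,8,9,10}:2  {5,6,7,8,9,10}:8
  |U|=7: {2,4,5,7,8,9,10}:2  {3,5,6,7,8,9,10}:20  {4,5,6,7,8,9,10}:10
  |U|=8: {2,4,5,6,7,8,9,10}:12  {3,4,5,6,7,8,9,10}:30
  |U|=9: {2,3,4,5,6,7,8,9,10}:42
  start at 0(y): 42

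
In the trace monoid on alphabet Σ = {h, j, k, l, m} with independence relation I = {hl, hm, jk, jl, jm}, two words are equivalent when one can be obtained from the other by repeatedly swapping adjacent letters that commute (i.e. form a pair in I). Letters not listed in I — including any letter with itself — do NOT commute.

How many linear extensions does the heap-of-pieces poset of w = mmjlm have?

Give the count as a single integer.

0(m) covers ∅
1(m) covers 0:m
2(j) covers ∅
3(l) covers 1:m
4(m) covers 3:l
floor of heap: 0:m, 2:j
completions by unplaced set U, small U first (add the entries for U minus each lowest piece of U):
  |U|=1: {2}:1  {4}:1
  |U|=2: {2,4}:2  {3,4}:1
  |U|=3: {1,3,4}:1  {2,3,4}:3
  start at 0(m): 4
  start at 2(j): 1
sum over floor = 5

5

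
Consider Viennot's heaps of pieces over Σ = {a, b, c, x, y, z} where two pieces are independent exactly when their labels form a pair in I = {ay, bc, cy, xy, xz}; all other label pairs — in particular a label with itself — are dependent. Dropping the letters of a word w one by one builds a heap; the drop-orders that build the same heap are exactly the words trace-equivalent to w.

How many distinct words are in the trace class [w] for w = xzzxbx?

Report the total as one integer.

6

drop 0:x onto floor
drop 1:z onto floor
drop 2:z onto {1:z}
drop 3:x onto {0:x}
drop 4:b onto {2:z, 3:x}
drop 5:x onto {4:b}
ground layer = {0:x, 1:z}
drop-orders for the pieces not yet dropped (sum over which currently-grounded one goes next):
  1 to go: {5} 1
  2 to go: {4,5} 1
  3 to go: {2,4,5} 1  {3,4,5} 1
  4 to go: {0,3,4,5} 1  {1,2,4,5} 1  {2,3,4,5} 2
  if 0:x drops first: 3 orders
  if 1:z drops first: 3 orders
heap linearizations: 6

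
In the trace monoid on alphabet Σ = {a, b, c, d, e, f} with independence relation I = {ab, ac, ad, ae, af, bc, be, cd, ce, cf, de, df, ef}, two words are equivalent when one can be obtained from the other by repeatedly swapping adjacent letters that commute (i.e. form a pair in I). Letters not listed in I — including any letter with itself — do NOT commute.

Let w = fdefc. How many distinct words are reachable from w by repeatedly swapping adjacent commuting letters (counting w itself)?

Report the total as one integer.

60

piece 0:f — minimal
piece 1:d — minimal
piece 2:e — minimal
piece 3:f rests on {0:f}
piece 4:c — minimal
minimal pieces: {0:f, 1:d, 2:e, 4:c}
ways to finish when only these pieces remain (= sum over removing one remaining piece with nothing left below it):
  1 left: {1}→1  {2}→1  {3}→1  {4}→1
  2 left: {0,3}→1  {1,2}→2  {1,3}→2  {1,4}→2  {2,3}→2  {2,4}→2  {3,4}→2
  3 left: {0,1,3}→3  {0,2,3}→3  {0,3,4}→3  {1,2,3}→6  {1,2,4}→6  {1,3,4}→6  {2,3,4}→6
  placing 0:f first → 24 extensions
  placing 1:d first → 12 extensions
  placing 2:e first → 12 extensions
  placing 4:c first → 12 extensions
total linear extensions = 60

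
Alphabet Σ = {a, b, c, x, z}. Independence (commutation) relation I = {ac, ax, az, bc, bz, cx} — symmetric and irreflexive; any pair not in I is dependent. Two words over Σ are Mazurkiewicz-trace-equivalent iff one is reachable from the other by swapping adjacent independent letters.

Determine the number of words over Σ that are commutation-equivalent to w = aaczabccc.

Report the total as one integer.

126

0(a) covers ∅
1(a) covers 0:a
2(c) covers ∅
3(z) covers 2:c
4(a) covers 1:a
5(b) covers 4:a
6(c) covers 3:z
7(c) covers 6:c
8(c) covers 7:c
floor of heap: 0:a, 2:c
completions by unplaced set U, small U first (add the entries for U minus each lowest piece of U):
  |U|=1: {5}:1  {8}:1
  |U|=2: {4,5}:1  {5,8}:2  {7,8}:1
  |U|=3: {1,4,5}:1  {4,5,8}:3  {5,7,8}:3  {6,7,8}:1
  |U|=4: {0,1,4,5}:1  {1,4,5,8}:4  {3,6,7,8}:1  {4,5,7,8}:6  {5,6,7,8}:4
  |U|=5: {0,1,4,5,8}:5  {1,4,5,7,8}:10  {2,3,6,7,8}:1  {3,5,6,7,8}:5  {4,5,6,7,8}:10
  |U|=6: {0,1,4,5,7,8}:15  {1,4,5,6,7,8}:20  {2,3,5,6,7,8}:6  {3,4,5,6,7,8}:15
  |U|=7: {0,1,4,5,6,7,8}:35  {1,3,4,5,6,7,8}:35  {2,3,4,5,6,7,8}:21
  start at 0(a): 56
  start at 2(c): 70
sum over floor = 126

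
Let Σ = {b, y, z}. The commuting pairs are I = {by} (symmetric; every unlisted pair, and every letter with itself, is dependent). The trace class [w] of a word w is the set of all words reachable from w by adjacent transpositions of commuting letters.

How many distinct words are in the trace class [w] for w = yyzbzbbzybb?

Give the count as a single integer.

3

piece 0:y — minimal
piece 1:y rests on {0:y}
piece 2:z rests on {1:y}
piece 3:b rests on {2:z}
piece 4:z rests on {3:b}
piece 5:b rests on {4:z}
piece 6:b rests on {5:b}
piece 7:z rests on {6:b}
piece 8:y rests on {7:z}
piece 9:b rests on {7:z}
piece 10:b rests on {9:b}
minimal pieces: {0:y}
ways to finish when only these pieces remain (= sum over removing one remaining piece with nothing left below it):
  1 left: {8}→1  {10}→1
  2 left: {8,10}→2  {9,10}→1
  3 left: {8,9,10}→3
  4 left: {7,8,9,10}→3
  5 left: {6,7,8,9,10}→3
  6 left: {5,6,7,8,9,10}→3
  7 left: {4,5,6,7,8,9,10}→3
  8 left: {3,4,5,6,7,8,9,10}→3
  9 left: {2,3,4,5,6,7,8,9,10}→3
  placing 0:y first → 3 extensions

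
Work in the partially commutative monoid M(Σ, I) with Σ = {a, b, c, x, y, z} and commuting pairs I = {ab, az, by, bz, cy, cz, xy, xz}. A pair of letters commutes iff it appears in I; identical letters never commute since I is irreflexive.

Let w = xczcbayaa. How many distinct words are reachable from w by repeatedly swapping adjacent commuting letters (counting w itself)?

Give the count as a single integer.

27

piece 0:x — minimal
piece 1:c rests on {0:x}
piece 2:z — minimal
piece 3:c rests on {1:c}
piece 4:b rests on {3:c}
piece 5:a rests on {3:c}
piece 6:y rests on {2:z, 5:a}
piece 7:a rests on {6:y}
piece 8:a rests on {7:a}
minimal pieces: {0:x, 2:z}
ways to finish when only these pieces remain (= sum over removing one remaining piece with nothing left below it):
  1 left: {4}→1  {8}→1
  2 left: {4,8}→2  {7,8}→1
  3 left: {4,7,8}→3  {6,7,8}→1
  4 left: {2,6,7,8}→1  {4,6,7,8}→4  {5,6,7,8}→1
  5 left: {2,4,6,7,8}→5  {2,5,6,7,8}→2  {4,5,6,7,8}→5
  6 left: {2,4,5,6,7,8}→12  {3,4,5,6,7,8}→5
  7 left: {1,3,4,5,6,7,8}→5  {2,3,4,5,6,7,8}→17
  placing 0:x first → 22 extensions
  placing 2:z first → 5 extensions
total linear extensions = 27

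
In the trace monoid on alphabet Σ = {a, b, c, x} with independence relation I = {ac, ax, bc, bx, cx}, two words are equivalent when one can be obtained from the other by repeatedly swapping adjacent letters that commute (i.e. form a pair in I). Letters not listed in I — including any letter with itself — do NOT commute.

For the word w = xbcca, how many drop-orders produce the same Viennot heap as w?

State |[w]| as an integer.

30

0(x) covers ∅
1(b) covers ∅
2(c) covers ∅
3(c) covers 2:c
4(a) covers 1:b
floor of heap: 0:x, 1:b, 2:c
completions by unplaced set U, small U first (add the entries for U minus each lowest piece of U):
  |U|=1: {0}:1  {3}:1  {4}:1
  |U|=2: {0,3}:2  {0,4}:2  {1,4}:1  {2,3}:1  {3,4}:2
  |U|=3: {0,1,4}:3  {0,2,3}:3  {0,3,4}:6  {1,3,4}:3  {2,3,4}:3
  start at 0(x): 6
  start at 1(b): 12
  start at 2(c): 12
sum over floor = 30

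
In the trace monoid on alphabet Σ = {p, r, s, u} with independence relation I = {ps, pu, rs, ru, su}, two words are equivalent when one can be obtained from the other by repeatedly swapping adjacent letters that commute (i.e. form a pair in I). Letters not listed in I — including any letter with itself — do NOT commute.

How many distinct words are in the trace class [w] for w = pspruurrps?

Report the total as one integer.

#0=p has no predecessor
#1=s has no predecessor
#2=p depends on [0:p]
#3=r depends on [2:p]
#4=u has no predecessor
#5=u depends on [4:u]
#6=r depends on [3:r]
#7=r depends on [6:r]
#8=p depends on [7:r]
#9=s depends on [1:s]
sources: [0:p, 1:s, 4:u]
N(rest) = Σ N(rest − s) over sources s of rest; N(one piece) = 1:
  size 1 → [5]=1  [8]=1  [9]=1
  size 2 → [1,9]=1  [4,5]=1  [5,8]=2  [5,9]=2  [7,8]=1  [8,9]=2
  size 3 → [1,5,9]=3  [1,8,9]=3  [4,5,8]=3  [4,5,9]=3  [5,7,8]=3  [5,8,9]=6  [6,7,8]=1  [7,8,9]=3
  size 4 → [1,4,5,9]=6  [1,5,8,9]=12  [1,7,8,9]=6  [3,6,7,8]=1  [4,5,7,8]=6  [4,5,8,9]=12  [5,6,7,8]=4  [5,7,8,9]=12  [6,7,8,9]=4
  size 5 → [1,4,5,8,9]=30  [1,5,7,8,9]=30  [1,6,7,8,9]=10  [2,3,6,7,8]=1  [3,5,6,7,8]=5  [3,6,7,8,9]=5  [4,5,6,7,8]=10  [4,5,7,8,9]=30  [5,6,7,8,9]=20
  size 6 → [0,2,3,6,7,8]=1  [1,3,6,7,8,9]=15  [1,4,5,7,8,9]=90  [1,5,6,7,8,9]=60  [2,3,5,6,7,8]=6  [2,3,6,7,8,9]=6  [3,4,5,6,7,8]=15  [3,5,6,7,8,9]=30  [4,5,6,7,8,9]=60
  size 7 → [0,2,3,5,6,7,8]=7  [0,2,3,6,7,8,9]=7  [1,2,3,6,7,8,9]=21  [1,3,5,6,7,8,9]=105  [1,4,5,6,7,8,9]=210  [2,3,4,5,6,7,8]=21  [2,3,5,6,7,8,9]=42  [3,4,5,6,7,8,9]=105
  size 8 → [0,1,2,3,6,7,8,9]=28  [0,2,3,4,5,6,7,8]=28  [0,2,3,5,6,7,8,9]=56  [1,2,3,5,6,7,8,9]=168  [1,3,4,5,6,7,8,9]=420  [2,3,4,5,6,7,8,9]=168
  first=0(p) contributes 756
  first=1(s) contributes 252
  first=4(u) contributes 252
|[w]| = 1260

1260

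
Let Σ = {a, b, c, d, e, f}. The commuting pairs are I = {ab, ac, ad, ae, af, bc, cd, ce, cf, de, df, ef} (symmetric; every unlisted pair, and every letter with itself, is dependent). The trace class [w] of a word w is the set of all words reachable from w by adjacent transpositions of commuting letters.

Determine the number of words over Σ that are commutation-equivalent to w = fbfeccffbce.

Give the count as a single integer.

660

drop 0:f onto floor
drop 1:b onto {0:f}
drop 2:f onto {1:b}
drop 3:e onto {1:b}
drop 4:c onto floor
drop 5:c onto {4:c}
drop 6:f onto {2:f}
drop 7:f onto {6:f}
drop 8:b onto {3:e, 7:f}
drop 9:c onto {5:c}
drop 10:e onto {8:b}
ground layer = {0:f, 4:c}
drop-orders for the pieces not yet dropped (sum over which currently-grounded one goes next):
  1 to go: {9} 1  {10} 1
  2 to go: {5,9} 1  {8,10} 1  {9,10} 2
  3 to go: {3,8,10} 1  {4,5,9} 1  {5,9,10} 3  {7,8,10} 1  {8,9,10} 3
  4 to go: {3,7,8,10} 2  {3,8,9,10} 4  {4,5,9,10} 4  {5,8,9,10} 6  {6,7,8,10} 1  {7,8,9,10} 4
  5 to go: {2,6,7,8,10} 1  {3,5,8,9,10} 10  {3,6,7,8,10} 3  {3,7,8,9,10} 10  {4,5,8,9,10} 10  {5,7,8,9,10} 10  {6,7,8,9,10} 5
  6 to go: {2,3,6,7,8,10} 4  {2,6,7,8,9,10} 6  {3,4,5,8,9,10} 20  {3,5,7,8,9,10} 30  {3,6,7,8,9,10} 18  {4,5,7,8,9,10} 20  {5,6,7,8,9,10} 15
  7 to go: {1,2,3,6,7,8,10} 4  {2,3,6,7,8,9,10} 28  {2,5,6,7,8,9,10} 21  {3,4,5,7,8,9,10} 70  {3,5,6,7,8,9,10} 63  {4,5,6,7,8,9,10} 35
  8 to go: {0,1,2,3,6,7,8,10} 4  {1,2,3,6,7,8,9,10} 32  {2,3,5,6,7,8,9,10} 112  {2,4,5,6,7,8,9,10} 56  {3,4,5,6,7,8,9,10} 168
  9 to go: {0,1,2,3,6,7,8,9,10} 36  {1,2,3,5,6,7,8,9,10} 144  {2,3,4,5,6,7,8,9,10} 336
  if 0:f drops first: 480 orders
  if 4:c drops first: 180 orders
heap linearizations: 660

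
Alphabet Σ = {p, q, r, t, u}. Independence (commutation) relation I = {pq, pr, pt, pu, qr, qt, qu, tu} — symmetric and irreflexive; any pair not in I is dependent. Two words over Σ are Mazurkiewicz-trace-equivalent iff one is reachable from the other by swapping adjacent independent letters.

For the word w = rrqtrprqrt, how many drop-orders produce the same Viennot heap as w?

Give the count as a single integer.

360

#0=r has no predecessor
#1=r depends on [0:r]
#2=q has no predecessor
#3=t depends on [1:r]
#4=r depends on [3:t]
#5=p has no predecessor
#6=r depends on [4:r]
#7=q depends on [2:q]
#8=r depends on [6:r]
#9=t depends on [8:r]
sources: [0:r, 2:q, 5:p]
N(rest) = Σ N(rest − s) over sources s of rest; N(one piece) = 1:
  size 1 → [5]=1  [7]=1  [9]=1
  size 2 → [2,7]=1  [5,7]=2  [5,9]=2  [7,9]=2  [8,9]=1
  size 3 → [2,5,7]=3  [2,7,9]=3  [5,7,9]=6  [5,8,9]=3  [6,8,9]=1  [7,8,9]=3
  size 4 → [2,5,7,9]=12  [2,7,8,9]=6  [4,6,8,9]=1  [5,6,8,9]=4  [5,7,8,9]=12  [6,7,8,9]=4
  size 5 → [2,5,7,8,9]=30  [2,6,7,8,9]=10  [3,4,6,8,9]=1  [4,5,6,8,9]=5  [4,6,7,8,9]=5  [5,6,7,8,9]=20
  size 6 → [1,3,4,6,8,9]=1  [2,4,6,7,8,9]=15  [2,5,6,7,8,9]=60  [3,4,5,6,8,9]=6  [3,4,6,7,8,9]=6  [4,5,6,7,8,9]=30
  size 7 → [0,1,3,4,6,8,9]=1  [1,3,4,5,6,8,9]=7  [1,3,4,6,7,8,9]=7  [2,3,4,6,7,8,9]=21  [2,4,5,6,7,8,9]=105  [3,4,5,6,7,8,9]=42
  size 8 → [0,1,3,4,5,6,8,9]=8  [0,1,3,4,6,7,8,9]=8  [1,2,3,4,6,7,8,9]=28  [1,3,4,5,6,7,8,9]=56  [2,3,4,5,6,7,8,9]=168
  first=0(r) contributes 252
  first=2(q) contributes 72
  first=5(p) contributes 36
|[w]| = 360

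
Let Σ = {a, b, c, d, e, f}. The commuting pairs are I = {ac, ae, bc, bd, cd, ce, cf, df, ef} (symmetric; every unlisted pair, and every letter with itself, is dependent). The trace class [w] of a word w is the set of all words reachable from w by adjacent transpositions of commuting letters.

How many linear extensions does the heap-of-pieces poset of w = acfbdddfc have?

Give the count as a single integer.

#0=a has no predecessor
#1=c has no predecessor
#2=f depends on [0:a]
#3=b depends on [2:f]
#4=d depends on [0:a]
#5=d depends on [4:d]
#6=d depends on [5:d]
#7=f depends on [3:b]
#8=c depends on [1:c]
sources: [0:a, 1:c]
N(rest) = Σ N(rest − s) over sources s of rest; N(one piece) = 1:
  size 1 → [6]=1  [7]=1  [8]=1
  size 2 → [1,8]=1  [3,7]=1  [5,6]=1  [6,7]=2  [6,8]=2  [7,8]=2
  size 3 → [1,6,8]=3  [1,7,8]=3  [2,3,7]=1  [3,6,7]=3  [3,7,8]=3  [4,5,6]=1  [5,6,7]=3  [5,6,8]=3  [6,7,8]=6
  size 4 → [1,3,7,8]=6  [1,5,6,8]=6  [1,6,7,8]=12  [2,3,6,7]=4  [2,3,7,8]=4  [3,5,6,7]=6  [3,6,7,8]=12  [4,5,6,7]=4  [4,5,6,8]=4  [5,6,7,8]=12
  size 5 → [1,2,3,7,8]=10  [1,3,6,7,8]=30  [1,4,5,6,8]=10  [1,5,6,7,8]=30  [2,3,5,6,7]=10  [2,3,6,7,8]=20  [3,4,5,6,7]=10  [3,5,6,7,8]=30  [4,5,6,7,8]=20
  size 6 → [1,2,3,6,7,8]=60  [1,3,5,6,7,8]=90  [1,4,5,6,7,8]=60  [2,3,4,5,6,7]=20  [2,3,5,6,7,8]=60  [3,4,5,6,7,8]=60
  size 7 → [0,2,3,4,5,6,7]=20  [1,2,3,5,6,7,8]=210  [1,3,4,5,6,7,8]=210  [2,3,4,5,6,7,8]=140
  first=0(a) contributes 560
  first=1(c) contributes 160
|[w]| = 720

720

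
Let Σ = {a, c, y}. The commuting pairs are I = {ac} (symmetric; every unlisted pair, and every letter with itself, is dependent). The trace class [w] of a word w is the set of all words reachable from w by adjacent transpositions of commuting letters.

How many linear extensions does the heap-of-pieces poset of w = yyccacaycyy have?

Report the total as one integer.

10

piece 0:y — minimal
piece 1:y rests on {0:y}
piece 2:c rests on {1:y}
piece 3:c rests on {2:c}
piece 4:a rests on {1:y}
piece 5:c rests on {3:c}
piece 6:a rests on {4:a}
piece 7:y rests on {5:c, 6:a}
piece 8:c rests on {7:y}
piece 9:y rests on {8:c}
piece 10:y rests on {9:y}
minimal pieces: {0:y}
ways to finish when only these pieces remain (= sum over removing one remaining piece with nothing left below it):
  1 left: {10}→1
  2 left: {9,10}→1
  3 left: {8,9,10}→1
  4 left: {7,8,9,10}→1
  5 left: {5,7,8,9,10}→1  {6,7,8,9,10}→1
  6 left: {3,5,7,8,9,10}→1  {4,6,7,8,9,10}→1  {5,6,7,8,9,10}→2
  7 left: {2,3,5,7,8,9,10}→1  {3,5,6,7,8,9,10}→3  {4,5,6,7,8,9,10}→3
  8 left: {2,3,5,6,7,8,9,10}→4  {3,4,5,6,7,8,9,10}→6
  9 left: {2,3,4,5,6,7,8,9,10}→10
  placing 0:y first → 10 extensions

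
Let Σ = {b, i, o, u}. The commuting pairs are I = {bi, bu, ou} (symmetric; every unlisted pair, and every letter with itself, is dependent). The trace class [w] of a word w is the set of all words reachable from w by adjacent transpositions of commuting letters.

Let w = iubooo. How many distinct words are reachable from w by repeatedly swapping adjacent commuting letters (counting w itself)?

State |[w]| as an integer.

#0=i has no predecessor
#1=u depends on [0:i]
#2=b has no predecessor
#3=o depends on [0:i, 2:b]
#4=o depends on [3:o]
#5=o depends on [4:o]
sources: [0:i, 2:b]
N(rest) = Σ N(rest − s) over sources s of rest; N(one piece) = 1:
  size 1 → [1]=1  [5]=1
  size 2 → [1,5]=2  [4,5]=1
  size 3 → [1,4,5]=3  [3,4,5]=1
  size 4 → [1,3,4,5]=4  [2,3,4,5]=1
  first=0(i) contributes 5
  first=2(b) contributes 4
|[w]| = 9

9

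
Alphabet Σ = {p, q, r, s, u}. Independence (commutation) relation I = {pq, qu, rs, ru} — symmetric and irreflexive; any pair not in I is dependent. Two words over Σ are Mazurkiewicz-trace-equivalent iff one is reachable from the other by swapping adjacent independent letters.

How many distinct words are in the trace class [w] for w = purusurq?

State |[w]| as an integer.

25

piece 0:p — minimal
piece 1:u rests on {0:p}
piece 2:r rests on {0:p}
piece 3:u rests on {1:u}
piece 4:s rests on {3:u}
piece 5:u rests on {4:s}
piece 6:r rests on {2:r}
piece 7:q rests on {4:s, 6:r}
minimal pieces: {0:p}
ways to finish when only these pieces remain (= sum over removing one remaining piece with nothing left below it):
  1 left: {5}→1  {7}→1
  2 left: {5,7}→2  {6,7}→1
  3 left: {2,6,7}→1  {4,5,7}→2  {5,6,7}→3
  4 left: {2,5,6,7}→4  {3,4,5,7}→2  {4,5,6,7}→5
  5 left: {1,3,4,5,7}→2  {2,4,5,6,7}→9  {3,4,5,6,7}→7
  6 left: {1,3,4,5,6,7}→9  {2,3,4,5,6,7}→16
  placing 0:p first → 25 extensions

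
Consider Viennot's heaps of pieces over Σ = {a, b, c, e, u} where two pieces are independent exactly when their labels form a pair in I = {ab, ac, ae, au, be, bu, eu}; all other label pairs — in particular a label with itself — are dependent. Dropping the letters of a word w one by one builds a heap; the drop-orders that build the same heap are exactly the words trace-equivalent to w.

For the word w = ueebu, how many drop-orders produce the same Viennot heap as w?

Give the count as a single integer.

30

0(u) covers ∅
1(e) covers ∅
2(e) covers 1:e
3(b) covers ∅
4(u) covers 0:u
floor of heap: 0:u, 1:e, 3:b
completions by unplaced set U, small U first (add the entries for U minus each lowest piece of U):
  |U|=1: {2}:1  {3}:1  {4}:1
  |U|=2: {0,4}:1  {1,2}:1  {2,3}:2  {2,4}:2  {3,4}:2
  |U|=3: {0,2,4}:3  {0,3,4}:3  {1,2,3}:3  {1,2,4}:3  {2,3,4}:6
  start at 0(u): 12
  start at 1(e): 12
  start at 3(b): 6
sum over floor = 30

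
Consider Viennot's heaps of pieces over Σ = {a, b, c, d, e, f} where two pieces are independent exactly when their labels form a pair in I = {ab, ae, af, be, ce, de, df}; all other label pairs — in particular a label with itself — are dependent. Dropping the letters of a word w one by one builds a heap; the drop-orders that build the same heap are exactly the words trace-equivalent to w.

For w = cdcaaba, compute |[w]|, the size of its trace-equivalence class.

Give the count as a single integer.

drop 0:c onto floor
drop 1:d onto {0:c}
drop 2:c onto {1:d}
drop 3:a onto {2:c}
drop 4:a onto {3:a}
drop 5:b onto {2:c}
drop 6:a onto {4:a}
ground layer = {0:c}
drop-orders for the pieces not yet dropped (sum over which currently-grounded one goes next):
  1 to go: {5} 1  {6} 1
  2 to go: {4,6} 1  {5,6} 2
  3 to go: {3,4,6} 1  {4,5,6} 3
  4 to go: {3,4,5,6} 4
  5 to go: {2,3,4,5,6} 4
  if 0:c drops first: 4 orders

4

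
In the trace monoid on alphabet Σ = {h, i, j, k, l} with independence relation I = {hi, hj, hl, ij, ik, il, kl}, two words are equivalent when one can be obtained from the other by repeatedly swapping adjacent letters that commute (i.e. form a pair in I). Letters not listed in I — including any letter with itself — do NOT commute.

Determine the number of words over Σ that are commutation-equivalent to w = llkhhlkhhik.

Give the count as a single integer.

1320

drop 0:l onto floor
drop 1:l onto {0:l}
drop 2:k onto floor
drop 3:h onto {2:k}
drop 4:h onto {3:h}
drop 5:l onto {1:l}
drop 6:k onto {4:h}
drop 7:h onto {6:k}
drop 8:h onto {7:h}
drop 9:i onto floor
drop 10:k onto {8:h}
ground layer = {0:l, 2:k, 9:i}
drop-orders for the pieces not yet dropped (sum over which currently-grounded one goes next):
  1 to go: {5} 1  {9} 1  {10} 1
  2 to go: {1,5} 1  {5,9} 2  {5,10} 2  {8,10} 1  {9,10} 2
  3 to go: {0,1,5} 1  {1,5,9} 3  {1,5,10} 3  {5,8,10} 3  {5,9,10} 6  {7,8,10} 1  {8,9,10} 3
  4 to go: {0,1,5,9} 4  {0,1,5,10} 4  {1,5,8,10} 6  {1,5,9,10} 12  {5,7,8,10} 4  {5,8,9,10} 12  {6,7,8,10} 1  {7,8,9,10} 4
  5 to go: {0,1,5,8,10} 10  {0,1,5,9,10} 20  {1,5,7,8,10} 10  {1,5,8,9,10} 30  {4,6,7,8,10} 1  {5,6,7,8,10} 5  {5,7,8,9,10} 20  {6,7,8,9,10} 5
  6 to go: {0,1,5,7,8,10} 20  {0,1,5,8,9,10} 60  {1,5,6,7,8,10} 15  {1,5,7,8,9,10} 60  {3,4,6,7,8,10} 1  {4,5,6,7,8,10} 6  {4,6,7,8,9,10} 6  {5,6,7,8,9,10} 30
  7 to go: {0,1,5,6,7,8,10} 35  {0,1,5,7,8,9,10} 140  {1,4,5,6,7,8,10} 21  {1,5,6,7,8,9,10} 105  {2,3,4,6,7,8,10} 1  {3,4,5,6,7,8,10} 7  {3,4,6,7,8,9,10} 7  {4,5,6,7,8,9,10} 42
  8 to go: {0,1,4,5,6,7,8,10} 56  {0,1,5,6,7,8,9,10} 280  {1,3,4,5,6,7,8,10} 28  {1,4,5,6,7,8,9,10} 168  {2,3,4,5,6,7,8,10} 8  {2,3,4,6,7,8,9,10} 8  {3,4,5,6,7,8,9,10} 56
  9 to go: {0,1,3,4,5,6,7,8,10} 84  {0,1,4,5,6,7,8,9,10} 504  {1,2,3,4,5,6,7,8,10} 36  {1,3,4,5,6,7,8,9,10} 252  {2,3,4,5,6,7,8,9,10} 72
  if 0:l drops first: 360 orders
  if 2:k drops first: 840 orders
  if 9:i drops first: 120 orders
heap linearizations: 1320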